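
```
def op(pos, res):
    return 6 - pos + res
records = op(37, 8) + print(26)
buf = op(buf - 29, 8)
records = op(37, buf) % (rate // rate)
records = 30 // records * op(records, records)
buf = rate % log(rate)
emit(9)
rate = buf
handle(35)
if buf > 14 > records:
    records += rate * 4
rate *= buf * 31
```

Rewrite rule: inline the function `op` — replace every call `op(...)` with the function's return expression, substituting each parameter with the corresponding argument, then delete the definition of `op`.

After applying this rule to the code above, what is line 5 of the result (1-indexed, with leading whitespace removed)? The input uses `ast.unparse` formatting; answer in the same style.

Transformed code:
records = 6 - 37 + 8 + print(26)
buf = 6 - (buf - 29) + 8
records = (6 - 37 + buf) % (rate // rate)
records = 30 // records * (6 - records + records)
buf = rate % log(rate)
emit(9)
rate = buf
handle(35)
if buf > 14 > records:
    records += rate * 4
rate *= buf * 31

buf = rate % log(rate)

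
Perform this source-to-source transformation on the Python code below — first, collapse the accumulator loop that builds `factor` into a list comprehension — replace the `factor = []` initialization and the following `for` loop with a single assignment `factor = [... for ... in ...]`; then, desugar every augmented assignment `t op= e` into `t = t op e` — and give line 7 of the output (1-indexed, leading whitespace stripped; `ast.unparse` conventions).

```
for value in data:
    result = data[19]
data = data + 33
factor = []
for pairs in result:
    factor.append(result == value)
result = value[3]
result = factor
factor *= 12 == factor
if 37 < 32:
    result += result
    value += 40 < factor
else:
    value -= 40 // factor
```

factor = factor * (12 == factor)

Transformed code:
for value in data:
    result = data[19]
data = data + 33
factor = [result == value for pairs in result]
result = value[3]
result = factor
factor = factor * (12 == factor)
if 37 < 32:
    result = result + result
    value = value + (40 < factor)
else:
    value = value - 40 // factor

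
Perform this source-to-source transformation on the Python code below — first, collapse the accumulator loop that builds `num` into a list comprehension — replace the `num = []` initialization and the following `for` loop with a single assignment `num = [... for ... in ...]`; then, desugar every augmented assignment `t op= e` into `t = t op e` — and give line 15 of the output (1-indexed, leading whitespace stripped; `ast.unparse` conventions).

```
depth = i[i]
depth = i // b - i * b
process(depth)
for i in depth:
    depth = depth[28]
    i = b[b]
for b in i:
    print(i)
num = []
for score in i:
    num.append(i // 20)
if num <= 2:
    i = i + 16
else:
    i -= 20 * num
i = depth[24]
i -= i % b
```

Transformed code:
depth = i[i]
depth = i // b - i * b
process(depth)
for i in depth:
    depth = depth[28]
    i = b[b]
for b in i:
    print(i)
num = [i // 20 for score in i]
if num <= 2:
    i = i + 16
else:
    i = i - 20 * num
i = depth[24]
i = i - i % b

i = i - i % b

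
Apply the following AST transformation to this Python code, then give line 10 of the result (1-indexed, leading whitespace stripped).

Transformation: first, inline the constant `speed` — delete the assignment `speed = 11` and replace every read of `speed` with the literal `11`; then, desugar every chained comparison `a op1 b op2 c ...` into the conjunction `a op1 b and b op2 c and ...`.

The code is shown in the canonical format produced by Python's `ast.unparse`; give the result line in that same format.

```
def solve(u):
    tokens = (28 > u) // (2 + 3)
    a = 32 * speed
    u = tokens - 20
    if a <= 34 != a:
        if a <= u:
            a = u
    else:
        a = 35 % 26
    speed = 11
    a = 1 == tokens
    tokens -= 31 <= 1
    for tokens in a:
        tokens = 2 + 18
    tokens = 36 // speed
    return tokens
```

a = 1 == tokens

Transformed code:
def solve(u):
    tokens = (28 > u) // (2 + 3)
    a = 32 * 11
    u = tokens - 20
    if a <= 34 and 34 != a:
        if a <= u:
            a = u
    else:
        a = 35 % 26
    a = 1 == tokens
    tokens -= 31 <= 1
    for tokens in a:
        tokens = 2 + 18
    tokens = 36 // 11
    return tokens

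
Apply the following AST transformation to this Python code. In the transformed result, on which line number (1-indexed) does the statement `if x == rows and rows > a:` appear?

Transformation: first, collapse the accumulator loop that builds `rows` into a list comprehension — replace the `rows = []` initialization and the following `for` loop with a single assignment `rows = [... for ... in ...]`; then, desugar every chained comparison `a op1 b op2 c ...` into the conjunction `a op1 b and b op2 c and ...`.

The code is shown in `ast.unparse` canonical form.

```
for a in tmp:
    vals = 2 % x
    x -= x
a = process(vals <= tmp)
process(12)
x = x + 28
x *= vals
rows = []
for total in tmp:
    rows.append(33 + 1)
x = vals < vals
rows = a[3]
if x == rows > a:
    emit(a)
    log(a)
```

11

Transformed code:
for a in tmp:
    vals = 2 % x
    x -= x
a = process(vals <= tmp)
process(12)
x = x + 28
x *= vals
rows = [33 + 1 for total in tmp]
x = vals < vals
rows = a[3]
if x == rows and rows > a:
    emit(a)
    log(a)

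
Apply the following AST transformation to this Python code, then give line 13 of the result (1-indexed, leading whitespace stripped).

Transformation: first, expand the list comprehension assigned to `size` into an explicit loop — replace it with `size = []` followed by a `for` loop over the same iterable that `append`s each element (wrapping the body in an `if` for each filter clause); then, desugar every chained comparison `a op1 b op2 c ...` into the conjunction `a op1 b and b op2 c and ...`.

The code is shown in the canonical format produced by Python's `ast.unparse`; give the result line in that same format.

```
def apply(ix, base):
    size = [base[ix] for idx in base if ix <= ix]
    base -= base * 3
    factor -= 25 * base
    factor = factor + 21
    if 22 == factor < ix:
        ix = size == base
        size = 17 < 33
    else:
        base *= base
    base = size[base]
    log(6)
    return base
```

Transformed code:
def apply(ix, base):
    size = []
    for idx in base:
        if ix <= ix:
            size.append(base[ix])
    base -= base * 3
    factor -= 25 * base
    factor = factor + 21
    if 22 == factor and factor < ix:
        ix = size == base
        size = 17 < 33
    else:
        base *= base
    base = size[base]
    log(6)
    return base

base *= base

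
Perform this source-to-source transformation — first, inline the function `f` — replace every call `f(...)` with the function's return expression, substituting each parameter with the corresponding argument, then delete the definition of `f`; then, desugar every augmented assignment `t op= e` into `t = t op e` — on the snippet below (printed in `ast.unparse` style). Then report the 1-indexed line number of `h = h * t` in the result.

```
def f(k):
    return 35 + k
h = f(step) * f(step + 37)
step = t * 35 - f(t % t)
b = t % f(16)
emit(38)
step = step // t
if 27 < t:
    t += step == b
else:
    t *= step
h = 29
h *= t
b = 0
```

11

Transformed code:
h = (35 + step) * (35 + (step + 37))
step = t * 35 - (35 + t % t)
b = t % (35 + 16)
emit(38)
step = step // t
if 27 < t:
    t = t + (step == b)
else:
    t = t * step
h = 29
h = h * t
b = 0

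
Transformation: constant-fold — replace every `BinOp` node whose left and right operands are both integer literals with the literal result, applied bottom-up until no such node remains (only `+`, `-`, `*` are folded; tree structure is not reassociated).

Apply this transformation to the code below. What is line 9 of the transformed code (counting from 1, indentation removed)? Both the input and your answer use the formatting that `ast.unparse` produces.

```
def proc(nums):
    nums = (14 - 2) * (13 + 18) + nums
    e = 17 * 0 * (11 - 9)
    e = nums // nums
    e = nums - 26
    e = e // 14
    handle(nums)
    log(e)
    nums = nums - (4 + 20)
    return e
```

Transformed code:
def proc(nums):
    nums = 372 + nums
    e = 0
    e = nums // nums
    e = nums - 26
    e = e // 14
    handle(nums)
    log(e)
    nums = nums - 24
    return e

nums = nums - 24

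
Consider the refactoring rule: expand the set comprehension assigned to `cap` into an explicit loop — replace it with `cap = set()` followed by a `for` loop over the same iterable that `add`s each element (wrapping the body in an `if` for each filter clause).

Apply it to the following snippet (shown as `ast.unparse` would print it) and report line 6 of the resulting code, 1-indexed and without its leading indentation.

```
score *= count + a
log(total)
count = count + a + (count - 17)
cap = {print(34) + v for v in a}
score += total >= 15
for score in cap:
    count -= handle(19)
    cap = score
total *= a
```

Transformed code:
score *= count + a
log(total)
count = count + a + (count - 17)
cap = set()
for v in a:
    cap.add(print(34) + v)
score += total >= 15
for score in cap:
    count -= handle(19)
    cap = score
total *= a

cap.add(print(34) + v)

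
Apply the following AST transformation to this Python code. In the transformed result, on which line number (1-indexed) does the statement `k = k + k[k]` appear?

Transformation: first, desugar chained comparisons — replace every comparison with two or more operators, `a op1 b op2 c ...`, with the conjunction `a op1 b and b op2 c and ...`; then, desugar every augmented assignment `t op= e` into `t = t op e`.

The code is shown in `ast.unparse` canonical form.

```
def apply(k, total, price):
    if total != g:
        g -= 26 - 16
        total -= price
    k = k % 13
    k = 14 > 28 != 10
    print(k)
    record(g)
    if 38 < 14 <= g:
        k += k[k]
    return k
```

10

Transformed code:
def apply(k, total, price):
    if total != g:
        g = g - (26 - 16)
        total = total - price
    k = k % 13
    k = 14 > 28 and 28 != 10
    print(k)
    record(g)
    if 38 < 14 and 14 <= g:
        k = k + k[k]
    return k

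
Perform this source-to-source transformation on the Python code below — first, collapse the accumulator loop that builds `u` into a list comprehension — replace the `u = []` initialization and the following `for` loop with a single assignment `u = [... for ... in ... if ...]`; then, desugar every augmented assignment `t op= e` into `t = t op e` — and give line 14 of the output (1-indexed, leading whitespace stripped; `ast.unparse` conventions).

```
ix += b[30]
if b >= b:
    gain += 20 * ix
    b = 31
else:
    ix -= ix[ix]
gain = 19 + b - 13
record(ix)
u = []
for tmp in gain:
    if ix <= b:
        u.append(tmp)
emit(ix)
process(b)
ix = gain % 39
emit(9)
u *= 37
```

u = u * 37

Transformed code:
ix = ix + b[30]
if b >= b:
    gain = gain + 20 * ix
    b = 31
else:
    ix = ix - ix[ix]
gain = 19 + b - 13
record(ix)
u = [tmp for tmp in gain if ix <= b]
emit(ix)
process(b)
ix = gain % 39
emit(9)
u = u * 37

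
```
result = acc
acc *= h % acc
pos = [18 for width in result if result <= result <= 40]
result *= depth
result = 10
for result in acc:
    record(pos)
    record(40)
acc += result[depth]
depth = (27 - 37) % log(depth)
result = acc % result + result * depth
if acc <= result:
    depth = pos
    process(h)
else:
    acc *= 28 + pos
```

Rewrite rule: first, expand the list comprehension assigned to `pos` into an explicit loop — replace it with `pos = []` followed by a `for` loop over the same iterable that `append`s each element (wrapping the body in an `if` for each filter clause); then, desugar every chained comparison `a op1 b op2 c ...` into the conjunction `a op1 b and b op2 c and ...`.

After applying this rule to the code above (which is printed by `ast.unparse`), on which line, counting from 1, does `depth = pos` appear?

16

Transformed code:
result = acc
acc *= h % acc
pos = []
for width in result:
    if result <= result and result <= 40:
        pos.append(18)
result *= depth
result = 10
for result in acc:
    record(pos)
    record(40)
acc += result[depth]
depth = (27 - 37) % log(depth)
result = acc % result + result * depth
if acc <= result:
    depth = pos
    process(h)
else:
    acc *= 28 + pos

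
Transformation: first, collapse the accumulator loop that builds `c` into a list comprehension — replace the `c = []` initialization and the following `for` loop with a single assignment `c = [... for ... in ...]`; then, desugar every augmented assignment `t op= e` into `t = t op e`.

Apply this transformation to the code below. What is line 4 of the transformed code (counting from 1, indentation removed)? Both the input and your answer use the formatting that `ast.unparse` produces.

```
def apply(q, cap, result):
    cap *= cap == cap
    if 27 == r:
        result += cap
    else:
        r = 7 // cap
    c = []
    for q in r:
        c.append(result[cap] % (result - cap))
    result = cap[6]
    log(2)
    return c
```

result = result + cap

Transformed code:
def apply(q, cap, result):
    cap = cap * (cap == cap)
    if 27 == r:
        result = result + cap
    else:
        r = 7 // cap
    c = [result[cap] % (result - cap) for q in r]
    result = cap[6]
    log(2)
    return c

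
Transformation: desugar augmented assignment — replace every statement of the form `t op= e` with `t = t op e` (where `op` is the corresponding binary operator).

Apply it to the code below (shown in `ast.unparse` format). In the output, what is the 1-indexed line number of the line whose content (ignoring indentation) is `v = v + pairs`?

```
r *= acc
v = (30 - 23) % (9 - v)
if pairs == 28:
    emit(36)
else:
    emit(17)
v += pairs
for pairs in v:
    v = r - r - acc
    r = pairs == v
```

Transformed code:
r = r * acc
v = (30 - 23) % (9 - v)
if pairs == 28:
    emit(36)
else:
    emit(17)
v = v + pairs
for pairs in v:
    v = r - r - acc
    r = pairs == v

7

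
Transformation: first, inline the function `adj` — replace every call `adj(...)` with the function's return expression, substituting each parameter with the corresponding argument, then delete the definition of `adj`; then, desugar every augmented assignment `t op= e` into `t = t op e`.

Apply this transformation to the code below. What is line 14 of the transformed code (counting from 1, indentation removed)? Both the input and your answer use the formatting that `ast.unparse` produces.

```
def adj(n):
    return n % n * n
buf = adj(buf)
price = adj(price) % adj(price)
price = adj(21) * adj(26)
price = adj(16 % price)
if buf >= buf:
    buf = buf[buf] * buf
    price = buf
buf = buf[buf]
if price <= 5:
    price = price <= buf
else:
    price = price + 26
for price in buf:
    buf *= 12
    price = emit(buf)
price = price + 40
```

Transformed code:
buf = buf % buf * buf
price = price % price * price % (price % price * price)
price = 21 % 21 * 21 * (26 % 26 * 26)
price = 16 % price % (16 % price) * (16 % price)
if buf >= buf:
    buf = buf[buf] * buf
    price = buf
buf = buf[buf]
if price <= 5:
    price = price <= buf
else:
    price = price + 26
for price in buf:
    buf = buf * 12
    price = emit(buf)
price = price + 40

buf = buf * 12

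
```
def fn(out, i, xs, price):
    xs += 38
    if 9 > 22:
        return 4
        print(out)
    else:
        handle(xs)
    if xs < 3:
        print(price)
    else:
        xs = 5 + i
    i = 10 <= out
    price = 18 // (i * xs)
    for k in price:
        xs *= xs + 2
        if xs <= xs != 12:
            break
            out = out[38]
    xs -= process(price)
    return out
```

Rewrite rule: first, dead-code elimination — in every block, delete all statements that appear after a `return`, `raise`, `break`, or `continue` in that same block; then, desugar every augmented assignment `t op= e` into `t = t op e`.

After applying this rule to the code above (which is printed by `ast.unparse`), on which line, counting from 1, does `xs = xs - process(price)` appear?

Transformed code:
def fn(out, i, xs, price):
    xs = xs + 38
    if 9 > 22:
        return 4
    else:
        handle(xs)
    if xs < 3:
        print(price)
    else:
        xs = 5 + i
    i = 10 <= out
    price = 18 // (i * xs)
    for k in price:
        xs = xs * (xs + 2)
        if xs <= xs != 12:
            break
    xs = xs - process(price)
    return out

17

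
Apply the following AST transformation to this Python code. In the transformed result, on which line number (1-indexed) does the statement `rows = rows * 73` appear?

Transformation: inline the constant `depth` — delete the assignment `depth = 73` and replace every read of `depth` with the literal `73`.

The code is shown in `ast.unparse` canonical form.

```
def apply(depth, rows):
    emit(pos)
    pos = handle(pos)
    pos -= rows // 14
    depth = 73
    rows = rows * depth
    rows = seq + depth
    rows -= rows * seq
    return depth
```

Transformed code:
def apply(depth, rows):
    emit(pos)
    pos = handle(pos)
    pos -= rows // 14
    rows = rows * 73
    rows = seq + 73
    rows -= rows * seq
    return 73

5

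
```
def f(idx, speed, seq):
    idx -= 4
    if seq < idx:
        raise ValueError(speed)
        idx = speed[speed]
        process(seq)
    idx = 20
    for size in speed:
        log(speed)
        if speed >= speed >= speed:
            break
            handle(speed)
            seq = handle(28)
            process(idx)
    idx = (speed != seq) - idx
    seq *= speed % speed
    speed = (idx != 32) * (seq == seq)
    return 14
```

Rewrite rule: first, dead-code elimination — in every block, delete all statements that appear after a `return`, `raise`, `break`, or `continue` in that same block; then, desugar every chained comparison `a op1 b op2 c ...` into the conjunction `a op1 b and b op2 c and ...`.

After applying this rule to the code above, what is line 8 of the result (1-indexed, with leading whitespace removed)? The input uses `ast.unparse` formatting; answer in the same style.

Transformed code:
def f(idx, speed, seq):
    idx -= 4
    if seq < idx:
        raise ValueError(speed)
    idx = 20
    for size in speed:
        log(speed)
        if speed >= speed and speed >= speed:
            break
    idx = (speed != seq) - idx
    seq *= speed % speed
    speed = (idx != 32) * (seq == seq)
    return 14

if speed >= speed and speed >= speed:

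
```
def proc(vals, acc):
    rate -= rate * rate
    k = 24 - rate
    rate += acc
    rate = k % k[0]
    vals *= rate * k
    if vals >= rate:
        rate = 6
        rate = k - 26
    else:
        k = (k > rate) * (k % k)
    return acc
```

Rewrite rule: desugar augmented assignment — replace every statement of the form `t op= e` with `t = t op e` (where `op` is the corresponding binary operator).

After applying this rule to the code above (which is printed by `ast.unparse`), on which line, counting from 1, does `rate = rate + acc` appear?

4

Transformed code:
def proc(vals, acc):
    rate = rate - rate * rate
    k = 24 - rate
    rate = rate + acc
    rate = k % k[0]
    vals = vals * (rate * k)
    if vals >= rate:
        rate = 6
        rate = k - 26
    else:
        k = (k > rate) * (k % k)
    return acc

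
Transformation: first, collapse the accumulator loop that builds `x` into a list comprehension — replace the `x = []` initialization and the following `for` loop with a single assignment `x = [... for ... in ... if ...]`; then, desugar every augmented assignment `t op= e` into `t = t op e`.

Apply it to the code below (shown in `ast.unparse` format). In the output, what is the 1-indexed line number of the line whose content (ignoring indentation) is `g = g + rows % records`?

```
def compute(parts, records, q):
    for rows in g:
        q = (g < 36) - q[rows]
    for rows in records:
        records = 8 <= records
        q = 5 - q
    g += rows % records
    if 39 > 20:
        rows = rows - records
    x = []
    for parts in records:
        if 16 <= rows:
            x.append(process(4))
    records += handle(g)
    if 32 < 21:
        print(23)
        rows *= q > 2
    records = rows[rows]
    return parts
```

Transformed code:
def compute(parts, records, q):
    for rows in g:
        q = (g < 36) - q[rows]
    for rows in records:
        records = 8 <= records
        q = 5 - q
    g = g + rows % records
    if 39 > 20:
        rows = rows - records
    x = [process(4) for parts in records if 16 <= rows]
    records = records + handle(g)
    if 32 < 21:
        print(23)
        rows = rows * (q > 2)
    records = rows[rows]
    return parts

7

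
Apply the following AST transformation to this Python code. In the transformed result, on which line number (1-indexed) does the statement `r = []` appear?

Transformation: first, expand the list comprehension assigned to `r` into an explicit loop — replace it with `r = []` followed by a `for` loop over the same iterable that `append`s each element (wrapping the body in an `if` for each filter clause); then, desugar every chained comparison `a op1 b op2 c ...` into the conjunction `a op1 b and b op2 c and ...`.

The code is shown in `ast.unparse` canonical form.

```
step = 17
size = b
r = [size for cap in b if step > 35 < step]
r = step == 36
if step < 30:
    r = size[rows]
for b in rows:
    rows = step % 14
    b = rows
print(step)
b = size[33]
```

3

Transformed code:
step = 17
size = b
r = []
for cap in b:
    if step > 35 and 35 < step:
        r.append(size)
r = step == 36
if step < 30:
    r = size[rows]
for b in rows:
    rows = step % 14
    b = rows
print(step)
b = size[33]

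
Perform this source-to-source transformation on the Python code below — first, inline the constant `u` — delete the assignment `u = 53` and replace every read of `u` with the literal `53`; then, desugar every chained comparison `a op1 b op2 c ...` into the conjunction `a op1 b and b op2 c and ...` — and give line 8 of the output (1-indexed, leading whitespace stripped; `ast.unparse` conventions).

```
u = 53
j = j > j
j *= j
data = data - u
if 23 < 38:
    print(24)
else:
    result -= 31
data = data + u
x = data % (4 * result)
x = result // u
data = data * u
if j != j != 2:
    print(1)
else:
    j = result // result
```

Transformed code:
j = j > j
j *= j
data = data - 53
if 23 < 38:
    print(24)
else:
    result -= 31
data = data + 53
x = data % (4 * result)
x = result // 53
data = data * 53
if j != j and j != 2:
    print(1)
else:
    j = result // result

data = data + 53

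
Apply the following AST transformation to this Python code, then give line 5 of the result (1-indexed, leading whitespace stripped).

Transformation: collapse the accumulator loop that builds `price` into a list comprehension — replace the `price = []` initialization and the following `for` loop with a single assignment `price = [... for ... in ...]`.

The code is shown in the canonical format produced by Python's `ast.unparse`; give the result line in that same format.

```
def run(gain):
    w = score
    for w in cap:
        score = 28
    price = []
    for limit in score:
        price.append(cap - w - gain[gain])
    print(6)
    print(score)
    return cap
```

Transformed code:
def run(gain):
    w = score
    for w in cap:
        score = 28
    price = [cap - w - gain[gain] for limit in score]
    print(6)
    print(score)
    return cap

price = [cap - w - gain[gain] for limit in score]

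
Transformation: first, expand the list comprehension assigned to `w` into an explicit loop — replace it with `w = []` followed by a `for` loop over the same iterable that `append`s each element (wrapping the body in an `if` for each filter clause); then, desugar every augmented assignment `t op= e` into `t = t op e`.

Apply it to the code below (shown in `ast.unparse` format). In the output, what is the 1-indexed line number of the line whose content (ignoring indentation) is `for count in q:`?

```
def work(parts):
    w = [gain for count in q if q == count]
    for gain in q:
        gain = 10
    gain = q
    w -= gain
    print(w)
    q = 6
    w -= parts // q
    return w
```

3

Transformed code:
def work(parts):
    w = []
    for count in q:
        if q == count:
            w.append(gain)
    for gain in q:
        gain = 10
    gain = q
    w = w - gain
    print(w)
    q = 6
    w = w - parts // q
    return w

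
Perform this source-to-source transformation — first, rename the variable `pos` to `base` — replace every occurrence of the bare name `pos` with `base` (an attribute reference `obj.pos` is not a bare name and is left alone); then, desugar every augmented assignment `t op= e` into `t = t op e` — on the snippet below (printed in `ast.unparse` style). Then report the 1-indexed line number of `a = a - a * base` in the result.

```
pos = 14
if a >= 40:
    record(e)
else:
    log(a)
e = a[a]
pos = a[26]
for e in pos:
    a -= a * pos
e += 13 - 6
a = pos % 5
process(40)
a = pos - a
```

Transformed code:
base = 14
if a >= 40:
    record(e)
else:
    log(a)
e = a[a]
base = a[26]
for e in base:
    a = a - a * base
e = e + (13 - 6)
a = base % 5
process(40)
a = base - a

9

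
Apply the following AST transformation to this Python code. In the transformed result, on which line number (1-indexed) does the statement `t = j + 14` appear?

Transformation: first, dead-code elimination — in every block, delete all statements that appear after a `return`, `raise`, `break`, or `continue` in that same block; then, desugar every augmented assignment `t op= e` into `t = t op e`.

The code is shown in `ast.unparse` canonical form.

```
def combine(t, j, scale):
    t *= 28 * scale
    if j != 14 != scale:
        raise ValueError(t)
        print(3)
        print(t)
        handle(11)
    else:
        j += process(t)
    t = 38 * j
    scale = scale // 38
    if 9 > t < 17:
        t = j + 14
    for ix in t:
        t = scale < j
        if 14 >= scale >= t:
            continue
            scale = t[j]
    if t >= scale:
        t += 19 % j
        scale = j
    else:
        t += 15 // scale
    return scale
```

10

Transformed code:
def combine(t, j, scale):
    t = t * (28 * scale)
    if j != 14 != scale:
        raise ValueError(t)
    else:
        j = j + process(t)
    t = 38 * j
    scale = scale // 38
    if 9 > t < 17:
        t = j + 14
    for ix in t:
        t = scale < j
        if 14 >= scale >= t:
            continue
    if t >= scale:
        t = t + 19 % j
        scale = j
    else:
        t = t + 15 // scale
    return scale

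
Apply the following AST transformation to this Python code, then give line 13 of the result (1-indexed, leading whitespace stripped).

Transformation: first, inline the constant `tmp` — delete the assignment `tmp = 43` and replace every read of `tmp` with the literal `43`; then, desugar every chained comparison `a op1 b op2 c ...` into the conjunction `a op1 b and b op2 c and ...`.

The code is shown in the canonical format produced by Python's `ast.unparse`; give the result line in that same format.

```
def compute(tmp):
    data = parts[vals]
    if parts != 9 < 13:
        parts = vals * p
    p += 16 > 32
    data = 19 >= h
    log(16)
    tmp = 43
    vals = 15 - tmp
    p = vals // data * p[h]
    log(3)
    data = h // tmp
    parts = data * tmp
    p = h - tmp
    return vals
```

Transformed code:
def compute(tmp):
    data = parts[vals]
    if parts != 9 and 9 < 13:
        parts = vals * p
    p += 16 > 32
    data = 19 >= h
    log(16)
    vals = 15 - 43
    p = vals // data * p[h]
    log(3)
    data = h // 43
    parts = data * 43
    p = h - 43
    return vals

p = h - 43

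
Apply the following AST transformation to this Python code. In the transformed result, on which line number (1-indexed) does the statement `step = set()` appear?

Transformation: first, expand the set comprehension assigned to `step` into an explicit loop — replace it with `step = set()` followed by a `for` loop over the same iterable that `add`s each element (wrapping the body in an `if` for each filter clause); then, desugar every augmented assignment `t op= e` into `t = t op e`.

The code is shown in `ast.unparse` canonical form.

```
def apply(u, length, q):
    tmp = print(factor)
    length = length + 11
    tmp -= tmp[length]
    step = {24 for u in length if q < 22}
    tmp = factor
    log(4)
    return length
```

Transformed code:
def apply(u, length, q):
    tmp = print(factor)
    length = length + 11
    tmp = tmp - tmp[length]
    step = set()
    for u in length:
        if q < 22:
            step.add(24)
    tmp = factor
    log(4)
    return length

5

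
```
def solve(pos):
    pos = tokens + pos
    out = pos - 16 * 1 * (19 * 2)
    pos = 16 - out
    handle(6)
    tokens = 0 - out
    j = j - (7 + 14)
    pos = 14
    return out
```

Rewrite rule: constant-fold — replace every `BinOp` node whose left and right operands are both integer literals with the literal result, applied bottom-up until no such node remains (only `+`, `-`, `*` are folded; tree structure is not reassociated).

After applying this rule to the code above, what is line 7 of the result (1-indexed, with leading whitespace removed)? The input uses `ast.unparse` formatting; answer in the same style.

j = j - 21

Transformed code:
def solve(pos):
    pos = tokens + pos
    out = pos - 608
    pos = 16 - out
    handle(6)
    tokens = 0 - out
    j = j - 21
    pos = 14
    return out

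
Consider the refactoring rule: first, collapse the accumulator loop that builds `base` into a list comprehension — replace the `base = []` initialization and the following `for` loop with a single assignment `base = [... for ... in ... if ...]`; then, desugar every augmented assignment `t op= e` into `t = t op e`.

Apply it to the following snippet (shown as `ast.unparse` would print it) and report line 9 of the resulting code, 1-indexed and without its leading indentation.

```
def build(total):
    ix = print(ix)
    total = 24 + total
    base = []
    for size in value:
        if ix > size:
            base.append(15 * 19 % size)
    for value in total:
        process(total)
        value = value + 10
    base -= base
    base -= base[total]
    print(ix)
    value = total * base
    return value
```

base = base - base[total]

Transformed code:
def build(total):
    ix = print(ix)
    total = 24 + total
    base = [15 * 19 % size for size in value if ix > size]
    for value in total:
        process(total)
        value = value + 10
    base = base - base
    base = base - base[total]
    print(ix)
    value = total * base
    return value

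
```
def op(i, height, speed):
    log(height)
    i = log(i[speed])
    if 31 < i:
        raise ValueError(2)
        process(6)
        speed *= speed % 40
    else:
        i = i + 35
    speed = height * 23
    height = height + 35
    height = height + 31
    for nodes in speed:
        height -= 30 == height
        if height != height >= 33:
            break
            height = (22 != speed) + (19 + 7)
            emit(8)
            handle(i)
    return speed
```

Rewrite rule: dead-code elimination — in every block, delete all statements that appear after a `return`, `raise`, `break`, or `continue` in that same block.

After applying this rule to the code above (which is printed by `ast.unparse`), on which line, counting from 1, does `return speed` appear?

15

Transformed code:
def op(i, height, speed):
    log(height)
    i = log(i[speed])
    if 31 < i:
        raise ValueError(2)
    else:
        i = i + 35
    speed = height * 23
    height = height + 35
    height = height + 31
    for nodes in speed:
        height -= 30 == height
        if height != height >= 33:
            break
    return speed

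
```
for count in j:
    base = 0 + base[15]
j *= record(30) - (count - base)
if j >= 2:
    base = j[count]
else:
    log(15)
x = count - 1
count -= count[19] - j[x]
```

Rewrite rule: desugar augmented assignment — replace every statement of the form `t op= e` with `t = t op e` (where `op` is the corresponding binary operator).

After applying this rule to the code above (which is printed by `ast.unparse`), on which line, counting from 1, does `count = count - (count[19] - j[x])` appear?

9

Transformed code:
for count in j:
    base = 0 + base[15]
j = j * (record(30) - (count - base))
if j >= 2:
    base = j[count]
else:
    log(15)
x = count - 1
count = count - (count[19] - j[x])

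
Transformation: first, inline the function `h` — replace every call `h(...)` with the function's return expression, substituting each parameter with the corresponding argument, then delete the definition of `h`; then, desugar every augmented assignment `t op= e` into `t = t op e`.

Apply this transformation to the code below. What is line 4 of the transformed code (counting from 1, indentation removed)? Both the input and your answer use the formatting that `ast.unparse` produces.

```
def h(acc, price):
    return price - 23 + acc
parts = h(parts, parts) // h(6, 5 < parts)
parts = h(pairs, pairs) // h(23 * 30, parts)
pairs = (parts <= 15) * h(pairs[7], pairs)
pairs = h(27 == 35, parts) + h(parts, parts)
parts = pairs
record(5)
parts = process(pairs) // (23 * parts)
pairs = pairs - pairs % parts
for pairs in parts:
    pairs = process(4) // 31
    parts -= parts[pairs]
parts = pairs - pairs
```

Transformed code:
parts = (parts - 23 + parts) // ((5 < parts) - 23 + 6)
parts = (pairs - 23 + pairs) // (parts - 23 + 23 * 30)
pairs = (parts <= 15) * (pairs - 23 + pairs[7])
pairs = parts - 23 + (27 == 35) + (parts - 23 + parts)
parts = pairs
record(5)
parts = process(pairs) // (23 * parts)
pairs = pairs - pairs % parts
for pairs in parts:
    pairs = process(4) // 31
    parts = parts - parts[pairs]
parts = pairs - pairs

pairs = parts - 23 + (27 == 35) + (parts - 23 + parts)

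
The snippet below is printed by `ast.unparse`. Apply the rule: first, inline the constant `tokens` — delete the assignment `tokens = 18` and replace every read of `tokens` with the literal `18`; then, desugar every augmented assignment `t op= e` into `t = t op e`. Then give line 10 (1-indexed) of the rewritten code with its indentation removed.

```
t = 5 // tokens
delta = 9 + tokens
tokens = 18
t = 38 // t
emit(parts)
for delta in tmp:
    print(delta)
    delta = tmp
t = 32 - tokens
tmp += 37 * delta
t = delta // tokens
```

t = delta // 18

Transformed code:
t = 5 // 18
delta = 9 + 18
t = 38 // t
emit(parts)
for delta in tmp:
    print(delta)
    delta = tmp
t = 32 - 18
tmp = tmp + 37 * delta
t = delta // 18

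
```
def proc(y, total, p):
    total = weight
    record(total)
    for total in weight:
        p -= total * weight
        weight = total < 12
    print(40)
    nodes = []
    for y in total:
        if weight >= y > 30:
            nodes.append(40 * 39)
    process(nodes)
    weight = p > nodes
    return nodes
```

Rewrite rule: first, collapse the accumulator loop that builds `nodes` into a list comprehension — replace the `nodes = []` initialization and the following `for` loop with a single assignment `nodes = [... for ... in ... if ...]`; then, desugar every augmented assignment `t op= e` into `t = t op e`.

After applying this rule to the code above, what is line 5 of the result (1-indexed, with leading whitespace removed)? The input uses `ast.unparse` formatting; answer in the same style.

Transformed code:
def proc(y, total, p):
    total = weight
    record(total)
    for total in weight:
        p = p - total * weight
        weight = total < 12
    print(40)
    nodes = [40 * 39 for y in total if weight >= y > 30]
    process(nodes)
    weight = p > nodes
    return nodes

p = p - total * weight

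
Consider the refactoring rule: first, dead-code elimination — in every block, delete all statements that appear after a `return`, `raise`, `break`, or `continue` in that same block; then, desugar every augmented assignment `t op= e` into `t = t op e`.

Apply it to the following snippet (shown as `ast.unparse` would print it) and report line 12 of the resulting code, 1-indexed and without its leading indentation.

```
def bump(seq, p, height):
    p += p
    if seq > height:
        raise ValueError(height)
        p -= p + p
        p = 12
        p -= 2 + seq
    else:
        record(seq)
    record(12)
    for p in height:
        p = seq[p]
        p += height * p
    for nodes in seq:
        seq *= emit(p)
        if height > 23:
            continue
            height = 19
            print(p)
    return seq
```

Transformed code:
def bump(seq, p, height):
    p = p + p
    if seq > height:
        raise ValueError(height)
    else:
        record(seq)
    record(12)
    for p in height:
        p = seq[p]
        p = p + height * p
    for nodes in seq:
        seq = seq * emit(p)
        if height > 23:
            continue
    return seq

seq = seq * emit(p)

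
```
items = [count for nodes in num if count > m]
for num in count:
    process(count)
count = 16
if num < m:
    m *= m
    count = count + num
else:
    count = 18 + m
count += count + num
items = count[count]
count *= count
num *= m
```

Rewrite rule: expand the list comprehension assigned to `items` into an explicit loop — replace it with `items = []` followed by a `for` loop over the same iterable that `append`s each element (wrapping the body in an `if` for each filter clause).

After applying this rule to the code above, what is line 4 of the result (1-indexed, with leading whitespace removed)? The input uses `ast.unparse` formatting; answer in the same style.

Transformed code:
items = []
for nodes in num:
    if count > m:
        items.append(count)
for num in count:
    process(count)
count = 16
if num < m:
    m *= m
    count = count + num
else:
    count = 18 + m
count += count + num
items = count[count]
count *= count
num *= m

items.append(count)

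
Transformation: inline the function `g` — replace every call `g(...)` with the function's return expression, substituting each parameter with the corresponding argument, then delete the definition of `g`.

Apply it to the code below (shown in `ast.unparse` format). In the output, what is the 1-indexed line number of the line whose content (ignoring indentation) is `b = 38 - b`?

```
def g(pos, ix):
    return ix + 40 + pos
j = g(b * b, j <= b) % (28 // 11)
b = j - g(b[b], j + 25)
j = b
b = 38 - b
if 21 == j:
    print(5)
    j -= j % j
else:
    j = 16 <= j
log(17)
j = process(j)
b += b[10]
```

Transformed code:
j = ((j <= b) + 40 + b * b) % (28 // 11)
b = j - (j + 25 + 40 + b[b])
j = b
b = 38 - b
if 21 == j:
    print(5)
    j -= j % j
else:
    j = 16 <= j
log(17)
j = process(j)
b += b[10]

4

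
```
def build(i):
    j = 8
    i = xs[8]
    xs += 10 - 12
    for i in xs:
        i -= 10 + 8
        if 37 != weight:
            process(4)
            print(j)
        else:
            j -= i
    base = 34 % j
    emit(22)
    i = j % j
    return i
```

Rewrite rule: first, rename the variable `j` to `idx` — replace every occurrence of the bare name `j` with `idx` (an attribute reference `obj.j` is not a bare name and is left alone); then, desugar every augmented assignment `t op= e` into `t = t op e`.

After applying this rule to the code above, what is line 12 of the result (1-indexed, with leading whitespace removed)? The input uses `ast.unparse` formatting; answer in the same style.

Transformed code:
def build(i):
    idx = 8
    i = xs[8]
    xs = xs + (10 - 12)
    for i in xs:
        i = i - (10 + 8)
        if 37 != weight:
            process(4)
            print(idx)
        else:
            idx = idx - i
    base = 34 % idx
    emit(22)
    i = idx % idx
    return i

base = 34 % idx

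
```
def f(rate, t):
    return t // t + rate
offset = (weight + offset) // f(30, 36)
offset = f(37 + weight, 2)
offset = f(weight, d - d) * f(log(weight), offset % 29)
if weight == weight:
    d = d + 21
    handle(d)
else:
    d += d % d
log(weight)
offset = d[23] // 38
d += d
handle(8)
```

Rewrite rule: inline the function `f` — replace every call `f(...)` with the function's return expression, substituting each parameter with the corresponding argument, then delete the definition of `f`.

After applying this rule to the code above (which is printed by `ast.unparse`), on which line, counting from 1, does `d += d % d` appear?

Transformed code:
offset = (weight + offset) // (36 // 36 + 30)
offset = 2 // 2 + (37 + weight)
offset = ((d - d) // (d - d) + weight) * (offset % 29 // (offset % 29) + log(weight))
if weight == weight:
    d = d + 21
    handle(d)
else:
    d += d % d
log(weight)
offset = d[23] // 38
d += d
handle(8)

8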